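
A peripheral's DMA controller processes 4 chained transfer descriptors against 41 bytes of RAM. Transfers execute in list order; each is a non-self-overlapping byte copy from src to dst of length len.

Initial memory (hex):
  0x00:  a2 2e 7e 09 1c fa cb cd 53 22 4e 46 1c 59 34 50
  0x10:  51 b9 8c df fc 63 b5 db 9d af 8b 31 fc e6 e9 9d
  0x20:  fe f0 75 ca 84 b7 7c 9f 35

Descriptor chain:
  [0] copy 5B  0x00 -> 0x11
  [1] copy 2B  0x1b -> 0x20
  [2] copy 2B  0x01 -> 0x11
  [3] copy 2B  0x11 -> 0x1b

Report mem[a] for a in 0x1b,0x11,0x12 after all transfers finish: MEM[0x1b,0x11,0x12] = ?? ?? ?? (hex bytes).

  after D0: wrote 5B at 0x11 = a22e7e091c
  after D1: wrote 2B at 0x20 = 31fc
  after D2: wrote 2B at 0x11 = 2e7e
  after D3: wrote 2B at 0x1b = 2e7e
query mem[0x1b]=0x2e, mem[0x11]=0x2e, mem[0x12]=0x7e

MEM[0x1b,0x11,0x12] = 2e 2e 7e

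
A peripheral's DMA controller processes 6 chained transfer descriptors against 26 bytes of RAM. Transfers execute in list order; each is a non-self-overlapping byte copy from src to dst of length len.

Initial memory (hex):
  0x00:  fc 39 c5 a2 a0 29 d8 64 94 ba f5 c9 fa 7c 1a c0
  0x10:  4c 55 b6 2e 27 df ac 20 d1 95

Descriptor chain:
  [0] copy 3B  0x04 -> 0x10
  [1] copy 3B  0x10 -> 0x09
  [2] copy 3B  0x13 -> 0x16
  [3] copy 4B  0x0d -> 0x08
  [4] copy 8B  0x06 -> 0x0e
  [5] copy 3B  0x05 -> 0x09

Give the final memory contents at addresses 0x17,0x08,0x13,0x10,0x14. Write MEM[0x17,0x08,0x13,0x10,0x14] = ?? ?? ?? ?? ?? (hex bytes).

[0] 0x04->0x10 len=3 : a0 29 d8
[1] 0x10->0x09 len=3 : a0 29 d8
[2] 0x13->0x16 len=3 : 2e 27 df
[3] 0x0d->0x08 len=4 : 7c 1a c0 a0
[4] 0x06->0x0e len=8 : d8 64 7c 1a c0 a0 fa 7c
[5] 0x05->0x09 len=3 : 29 d8 64
query mem[0x17]=0x27, mem[0x08]=0x7c, mem[0x13]=0xa0, mem[0x10]=0x7c, mem[0x14]=0xfa

MEM[0x17,0x08,0x13,0x10,0x14] = 27 7c a0 7c fa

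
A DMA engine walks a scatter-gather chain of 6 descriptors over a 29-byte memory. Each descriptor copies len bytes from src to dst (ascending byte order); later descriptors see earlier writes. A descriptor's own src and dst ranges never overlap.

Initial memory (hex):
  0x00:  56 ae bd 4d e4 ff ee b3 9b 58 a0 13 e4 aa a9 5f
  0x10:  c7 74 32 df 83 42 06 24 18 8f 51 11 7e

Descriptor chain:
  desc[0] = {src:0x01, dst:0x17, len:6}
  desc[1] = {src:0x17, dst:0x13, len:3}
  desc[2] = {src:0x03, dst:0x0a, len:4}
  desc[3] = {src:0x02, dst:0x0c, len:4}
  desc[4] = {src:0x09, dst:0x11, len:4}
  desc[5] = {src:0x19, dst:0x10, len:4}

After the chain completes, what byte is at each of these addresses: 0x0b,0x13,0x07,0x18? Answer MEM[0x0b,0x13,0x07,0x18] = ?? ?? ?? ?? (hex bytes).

  after D0: wrote 6B at 0x17 = aebd4de4ffee
  after D1: wrote 3B at 0x13 = aebd4d
  after D2: wrote 4B at 0x0a = 4de4ffee
  after D3: wrote 4B at 0x0c = bd4de4ff
  after D4: wrote 4B at 0x11 = 584de4bd
  after D5: wrote 4B at 0x10 = 4de4ffee
query mem[0x0b]=0xe4, mem[0x13]=0xee, mem[0x07]=0xb3, mem[0x18]=0xbd

MEM[0x0b,0x13,0x07,0x18] = e4 ee b3 bd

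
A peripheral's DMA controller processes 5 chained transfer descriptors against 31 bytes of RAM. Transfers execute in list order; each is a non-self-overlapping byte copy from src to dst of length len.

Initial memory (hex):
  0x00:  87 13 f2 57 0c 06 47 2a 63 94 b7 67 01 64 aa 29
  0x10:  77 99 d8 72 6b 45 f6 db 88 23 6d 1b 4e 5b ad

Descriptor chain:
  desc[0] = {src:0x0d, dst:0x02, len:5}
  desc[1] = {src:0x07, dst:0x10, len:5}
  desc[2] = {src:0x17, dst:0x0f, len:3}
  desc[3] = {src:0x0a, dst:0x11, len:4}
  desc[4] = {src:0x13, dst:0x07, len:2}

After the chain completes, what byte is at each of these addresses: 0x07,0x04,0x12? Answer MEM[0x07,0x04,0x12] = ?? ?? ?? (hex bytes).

[0] 0x0d->0x02 len=5 : 64 aa 29 77 99
[1] 0x07->0x10 len=5 : 2a 63 94 b7 67
[2] 0x17->0x0f len=3 : db 88 23
[3] 0x0a->0x11 len=4 : b7 67 01 64
[4] 0x13->0x07 len=2 : 01 64
query mem[0x07]=0x01, mem[0x04]=0x29, mem[0x12]=0x67

MEM[0x07,0x04,0x12] = 01 29 67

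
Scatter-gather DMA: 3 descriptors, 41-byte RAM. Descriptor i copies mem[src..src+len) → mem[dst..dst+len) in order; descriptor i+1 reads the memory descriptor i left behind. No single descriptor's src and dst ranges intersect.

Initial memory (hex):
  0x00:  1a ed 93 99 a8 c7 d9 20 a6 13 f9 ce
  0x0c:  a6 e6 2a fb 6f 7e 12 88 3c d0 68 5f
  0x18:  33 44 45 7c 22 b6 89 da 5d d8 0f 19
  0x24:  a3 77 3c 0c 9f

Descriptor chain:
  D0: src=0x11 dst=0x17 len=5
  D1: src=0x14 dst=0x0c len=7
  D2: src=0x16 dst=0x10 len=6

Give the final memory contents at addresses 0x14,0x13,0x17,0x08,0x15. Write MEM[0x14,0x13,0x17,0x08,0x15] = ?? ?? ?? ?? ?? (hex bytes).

  after D0: wrote 5B at 0x17 = 7e12883cd0
  after D1: wrote 7B at 0x0c = 3cd0687e12883c
  after D2: wrote 6B at 0x10 = 687e12883cd0
query mem[0x14]=0x3c, mem[0x13]=0x88, mem[0x17]=0x7e, mem[0x08]=0xa6, mem[0x15]=0xd0

MEM[0x14,0x13,0x17,0x08,0x15] = 3c 88 7e a6 d0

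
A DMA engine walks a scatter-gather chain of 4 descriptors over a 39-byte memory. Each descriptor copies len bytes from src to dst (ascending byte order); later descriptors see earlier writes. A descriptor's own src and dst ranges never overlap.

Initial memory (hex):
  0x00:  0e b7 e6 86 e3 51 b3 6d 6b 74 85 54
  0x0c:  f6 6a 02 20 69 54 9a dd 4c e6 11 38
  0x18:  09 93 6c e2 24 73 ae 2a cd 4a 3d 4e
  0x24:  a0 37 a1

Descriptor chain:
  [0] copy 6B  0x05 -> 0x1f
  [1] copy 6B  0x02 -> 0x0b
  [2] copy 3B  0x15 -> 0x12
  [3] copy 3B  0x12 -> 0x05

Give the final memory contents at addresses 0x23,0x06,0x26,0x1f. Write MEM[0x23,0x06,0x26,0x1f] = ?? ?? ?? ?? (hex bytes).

MEM[0x23,0x06,0x26,0x1f] = 74 11 a1 51

#0 dst[0x1f+6] := {0x51,0xb3,0x6d,0x6b,0x74,0x85}
#1 dst[0x0b+6] := {0xe6,0x86,0xe3,0x51,0xb3,0x6d}
#2 dst[0x12+3] := {0xe6,0x11,0x38}
#3 dst[0x05+3] := {0xe6,0x11,0x38}
query mem[0x23]=0x74, mem[0x06]=0x11, mem[0x26]=0xa1, mem[0x1f]=0x51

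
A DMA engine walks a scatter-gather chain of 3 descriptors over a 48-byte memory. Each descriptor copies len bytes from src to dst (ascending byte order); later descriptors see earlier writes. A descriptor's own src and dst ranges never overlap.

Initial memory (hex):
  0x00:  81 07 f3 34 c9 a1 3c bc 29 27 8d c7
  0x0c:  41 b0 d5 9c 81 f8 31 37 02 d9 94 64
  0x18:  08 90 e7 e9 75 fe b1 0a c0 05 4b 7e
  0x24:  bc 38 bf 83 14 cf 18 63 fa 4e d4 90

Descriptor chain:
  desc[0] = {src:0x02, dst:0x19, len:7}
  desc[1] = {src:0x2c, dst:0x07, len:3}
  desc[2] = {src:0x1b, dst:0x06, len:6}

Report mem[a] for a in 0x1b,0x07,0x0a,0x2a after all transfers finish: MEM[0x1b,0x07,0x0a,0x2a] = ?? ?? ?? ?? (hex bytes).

MEM[0x1b,0x07,0x0a,0x2a] = c9 a1 29 18

[0] 0x02->0x19 len=7 : f3 34 c9 a1 3c bc 29
[1] 0x2c->0x07 len=3 : fa 4e d4
[2] 0x1b->0x06 len=6 : c9 a1 3c bc 29 c0
query mem[0x1b]=0xc9, mem[0x07]=0xa1, mem[0x0a]=0x29, mem[0x2a]=0x18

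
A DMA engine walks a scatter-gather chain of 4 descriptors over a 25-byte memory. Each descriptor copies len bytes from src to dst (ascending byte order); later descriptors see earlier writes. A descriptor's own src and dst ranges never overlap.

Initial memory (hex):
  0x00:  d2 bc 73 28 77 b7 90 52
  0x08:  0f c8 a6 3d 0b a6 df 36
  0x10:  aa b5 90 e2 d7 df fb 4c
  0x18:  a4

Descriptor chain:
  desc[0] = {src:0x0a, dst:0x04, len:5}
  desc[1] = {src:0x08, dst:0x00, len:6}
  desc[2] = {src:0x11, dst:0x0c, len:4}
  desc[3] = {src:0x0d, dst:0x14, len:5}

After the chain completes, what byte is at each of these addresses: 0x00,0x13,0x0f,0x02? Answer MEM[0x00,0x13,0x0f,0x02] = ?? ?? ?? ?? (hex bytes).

[0] 0x0a->0x04 len=5 : a6 3d 0b a6 df
[1] 0x08->0x00 len=6 : df c8 a6 3d 0b a6
[2] 0x11->0x0c len=4 : b5 90 e2 d7
[3] 0x0d->0x14 len=5 : 90 e2 d7 aa b5
query mem[0x00]=0xdf, mem[0x13]=0xe2, mem[0x0f]=0xd7, mem[0x02]=0xa6

MEM[0x00,0x13,0x0f,0x02] = df e2 d7 a6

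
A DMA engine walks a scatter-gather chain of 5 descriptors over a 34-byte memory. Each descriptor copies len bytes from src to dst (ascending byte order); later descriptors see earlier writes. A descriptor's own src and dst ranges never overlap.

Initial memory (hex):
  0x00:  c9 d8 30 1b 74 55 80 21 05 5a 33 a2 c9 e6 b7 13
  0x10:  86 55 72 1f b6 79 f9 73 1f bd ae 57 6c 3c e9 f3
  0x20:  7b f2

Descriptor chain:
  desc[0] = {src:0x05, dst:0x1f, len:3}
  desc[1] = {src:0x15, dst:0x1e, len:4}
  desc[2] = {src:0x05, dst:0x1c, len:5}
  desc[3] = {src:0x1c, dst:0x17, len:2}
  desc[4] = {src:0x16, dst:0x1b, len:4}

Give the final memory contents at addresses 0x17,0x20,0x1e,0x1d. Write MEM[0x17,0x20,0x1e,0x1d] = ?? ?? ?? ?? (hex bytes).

MEM[0x17,0x20,0x1e,0x1d] = 55 5a bd 80

#0 dst[0x1f+3] := {0x55,0x80,0x21}
#1 dst[0x1e+4] := {0x79,0xf9,0x73,0x1f}
#2 dst[0x1c+5] := {0x55,0x80,0x21,0x05,0x5a}
#3 dst[0x17+2] := {0x55,0x80}
#4 dst[0x1b+4] := {0xf9,0x55,0x80,0xbd}
query mem[0x17]=0x55, mem[0x20]=0x5a, mem[0x1e]=0xbd, mem[0x1d]=0x80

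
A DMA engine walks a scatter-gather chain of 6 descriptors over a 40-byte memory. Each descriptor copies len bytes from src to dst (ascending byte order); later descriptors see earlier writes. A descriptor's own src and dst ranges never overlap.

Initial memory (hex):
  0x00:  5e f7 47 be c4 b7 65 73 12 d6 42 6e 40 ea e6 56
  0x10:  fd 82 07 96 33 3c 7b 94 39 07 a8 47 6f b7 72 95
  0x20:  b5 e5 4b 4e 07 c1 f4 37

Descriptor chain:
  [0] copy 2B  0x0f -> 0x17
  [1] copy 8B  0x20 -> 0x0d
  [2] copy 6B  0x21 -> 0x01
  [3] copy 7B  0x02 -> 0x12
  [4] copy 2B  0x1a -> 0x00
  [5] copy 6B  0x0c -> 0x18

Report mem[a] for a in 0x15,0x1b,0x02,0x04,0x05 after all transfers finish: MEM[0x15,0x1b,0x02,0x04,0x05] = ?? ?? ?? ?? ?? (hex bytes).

[0] 0x0f->0x17 len=2 : 56 fd
[1] 0x20->0x0d len=8 : b5 e5 4b 4e 07 c1 f4 37
[2] 0x21->0x01 len=6 : e5 4b 4e 07 c1 f4
[3] 0x02->0x12 len=7 : 4b 4e 07 c1 f4 73 12
[4] 0x1a->0x00 len=2 : a8 47
[5] 0x0c->0x18 len=6 : 40 b5 e5 4b 4e 07
query mem[0x15]=0xc1, mem[0x1b]=0x4b, mem[0x02]=0x4b, mem[0x04]=0x07, mem[0x05]=0xc1

MEM[0x15,0x1b,0x02,0x04,0x05] = c1 4b 4b 07 c1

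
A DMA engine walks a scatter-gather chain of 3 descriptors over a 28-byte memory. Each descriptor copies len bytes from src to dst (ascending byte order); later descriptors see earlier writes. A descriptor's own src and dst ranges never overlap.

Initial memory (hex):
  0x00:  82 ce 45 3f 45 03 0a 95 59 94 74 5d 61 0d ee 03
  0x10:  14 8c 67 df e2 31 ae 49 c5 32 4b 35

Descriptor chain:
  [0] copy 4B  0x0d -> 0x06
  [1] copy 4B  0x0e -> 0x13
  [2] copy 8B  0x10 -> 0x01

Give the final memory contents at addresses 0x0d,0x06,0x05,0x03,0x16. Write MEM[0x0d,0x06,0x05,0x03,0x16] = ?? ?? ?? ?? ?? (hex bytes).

MEM[0x0d,0x06,0x05,0x03,0x16] = 0d 14 03 67 8c

D0: mem[0x06..0x09] <- [0d ee 03 14]
D1: mem[0x13..0x16] <- [ee 03 14 8c]
D2: mem[0x01..0x08] <- [14 8c 67 ee 03 14 8c 49]
query mem[0x0d]=0x0d, mem[0x06]=0x14, mem[0x05]=0x03, mem[0x03]=0x67, mem[0x16]=0x8c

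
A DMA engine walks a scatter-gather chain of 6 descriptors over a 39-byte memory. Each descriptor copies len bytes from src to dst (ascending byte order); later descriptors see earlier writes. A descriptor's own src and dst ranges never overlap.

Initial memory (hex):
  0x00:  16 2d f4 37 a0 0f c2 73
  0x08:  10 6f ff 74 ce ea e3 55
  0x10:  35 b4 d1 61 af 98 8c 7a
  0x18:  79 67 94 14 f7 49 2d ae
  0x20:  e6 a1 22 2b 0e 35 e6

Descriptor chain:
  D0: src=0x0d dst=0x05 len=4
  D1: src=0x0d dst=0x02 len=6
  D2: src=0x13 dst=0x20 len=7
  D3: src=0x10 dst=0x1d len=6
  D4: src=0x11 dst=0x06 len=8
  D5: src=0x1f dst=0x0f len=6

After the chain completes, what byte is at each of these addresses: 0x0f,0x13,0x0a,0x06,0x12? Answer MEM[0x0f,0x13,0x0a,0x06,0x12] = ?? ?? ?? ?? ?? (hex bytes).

MEM[0x0f,0x13,0x0a,0x06,0x12] = d1 8c 98 b4 98

[0] 0x0d->0x05 len=4 : ea e3 55 35
[1] 0x0d->0x02 len=6 : ea e3 55 35 b4 d1
[2] 0x13->0x20 len=7 : 61 af 98 8c 7a 79 67
[3] 0x10->0x1d len=6 : 35 b4 d1 61 af 98
[4] 0x11->0x06 len=8 : b4 d1 61 af 98 8c 7a 79
[5] 0x1f->0x0f len=6 : d1 61 af 98 8c 7a
query mem[0x0f]=0xd1, mem[0x13]=0x8c, mem[0x0a]=0x98, mem[0x06]=0xb4, mem[0x12]=0x98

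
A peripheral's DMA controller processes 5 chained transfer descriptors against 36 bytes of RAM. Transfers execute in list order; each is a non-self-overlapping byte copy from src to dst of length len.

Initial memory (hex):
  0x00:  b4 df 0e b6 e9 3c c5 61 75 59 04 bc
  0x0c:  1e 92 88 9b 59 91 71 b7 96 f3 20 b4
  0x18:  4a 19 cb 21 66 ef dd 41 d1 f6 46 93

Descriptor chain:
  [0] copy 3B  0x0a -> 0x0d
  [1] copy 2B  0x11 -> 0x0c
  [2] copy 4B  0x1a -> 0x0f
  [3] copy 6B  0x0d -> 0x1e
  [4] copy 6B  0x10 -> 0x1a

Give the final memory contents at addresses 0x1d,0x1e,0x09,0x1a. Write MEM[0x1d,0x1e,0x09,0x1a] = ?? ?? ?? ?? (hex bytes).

MEM[0x1d,0x1e,0x09,0x1a] = b7 96 59 21

D0: mem[0x0d..0x0f] <- [04 bc 1e]
D1: mem[0x0c..0x0d] <- [91 71]
D2: mem[0x0f..0x12] <- [cb 21 66 ef]
D3: mem[0x1e..0x23] <- [71 bc cb 21 66 ef]
D4: mem[0x1a..0x1f] <- [21 66 ef b7 96 f3]
query mem[0x1d]=0xb7, mem[0x1e]=0x96, mem[0x09]=0x59, mem[0x1a]=0x21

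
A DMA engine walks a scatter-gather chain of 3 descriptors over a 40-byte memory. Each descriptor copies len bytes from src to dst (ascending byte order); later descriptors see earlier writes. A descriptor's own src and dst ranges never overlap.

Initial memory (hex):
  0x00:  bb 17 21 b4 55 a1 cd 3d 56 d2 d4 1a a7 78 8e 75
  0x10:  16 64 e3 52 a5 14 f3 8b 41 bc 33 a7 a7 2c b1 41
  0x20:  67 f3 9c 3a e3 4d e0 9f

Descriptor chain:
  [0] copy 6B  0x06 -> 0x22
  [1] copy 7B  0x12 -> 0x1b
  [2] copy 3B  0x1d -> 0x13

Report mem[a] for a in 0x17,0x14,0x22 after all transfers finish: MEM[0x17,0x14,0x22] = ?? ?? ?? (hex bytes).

#0 dst[0x22+6] := {0xcd,0x3d,0x56,0xd2,0xd4,0x1a}
#1 dst[0x1b+7] := {0xe3,0x52,0xa5,0x14,0xf3,0x8b,0x41}
#2 dst[0x13+3] := {0xa5,0x14,0xf3}
query mem[0x17]=0x8b, mem[0x14]=0x14, mem[0x22]=0xcd

MEM[0x17,0x14,0x22] = 8b 14 cd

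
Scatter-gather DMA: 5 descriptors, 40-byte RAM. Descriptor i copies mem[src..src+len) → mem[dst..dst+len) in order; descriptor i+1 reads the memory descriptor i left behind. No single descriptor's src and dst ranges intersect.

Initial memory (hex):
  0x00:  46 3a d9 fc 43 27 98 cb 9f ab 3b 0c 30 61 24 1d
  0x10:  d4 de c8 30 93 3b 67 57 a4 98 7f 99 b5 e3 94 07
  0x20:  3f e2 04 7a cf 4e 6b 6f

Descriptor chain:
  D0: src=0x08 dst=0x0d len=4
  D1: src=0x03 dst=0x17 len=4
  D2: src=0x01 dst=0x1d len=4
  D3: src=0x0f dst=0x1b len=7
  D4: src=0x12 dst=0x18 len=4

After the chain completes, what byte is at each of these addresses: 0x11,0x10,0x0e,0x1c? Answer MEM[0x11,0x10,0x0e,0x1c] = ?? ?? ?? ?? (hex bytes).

MEM[0x11,0x10,0x0e,0x1c] = de 0c ab 0c

D0: mem[0x0d..0x10] <- [9f ab 3b 0c]
D1: mem[0x17..0x1a] <- [fc 43 27 98]
D2: mem[0x1d..0x20] <- [3a d9 fc 43]
D3: mem[0x1b..0x21] <- [3b 0c de c8 30 93 3b]
D4: mem[0x18..0x1b] <- [c8 30 93 3b]
query mem[0x11]=0xde, mem[0x10]=0x0c, mem[0x0e]=0xab, mem[0x1c]=0x0c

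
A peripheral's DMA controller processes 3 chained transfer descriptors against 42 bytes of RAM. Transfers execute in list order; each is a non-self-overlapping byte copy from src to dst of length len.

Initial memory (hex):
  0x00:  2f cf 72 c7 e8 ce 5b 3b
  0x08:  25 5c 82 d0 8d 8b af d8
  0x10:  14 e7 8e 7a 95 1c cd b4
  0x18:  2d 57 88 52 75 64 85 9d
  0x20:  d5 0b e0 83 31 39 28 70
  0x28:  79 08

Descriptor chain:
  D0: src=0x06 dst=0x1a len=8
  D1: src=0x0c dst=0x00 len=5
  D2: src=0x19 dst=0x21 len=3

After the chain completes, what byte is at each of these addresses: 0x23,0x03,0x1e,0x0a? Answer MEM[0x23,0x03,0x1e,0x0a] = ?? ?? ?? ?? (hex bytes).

  after D0: wrote 8B at 0x1a = 5b3b255c82d08d8b
  after D1: wrote 5B at 0x00 = 8d8bafd814
  after D2: wrote 3B at 0x21 = 575b3b
query mem[0x23]=0x3b, mem[0x03]=0xd8, mem[0x1e]=0x82, mem[0x0a]=0x82

MEM[0x23,0x03,0x1e,0x0a] = 3b d8 82 82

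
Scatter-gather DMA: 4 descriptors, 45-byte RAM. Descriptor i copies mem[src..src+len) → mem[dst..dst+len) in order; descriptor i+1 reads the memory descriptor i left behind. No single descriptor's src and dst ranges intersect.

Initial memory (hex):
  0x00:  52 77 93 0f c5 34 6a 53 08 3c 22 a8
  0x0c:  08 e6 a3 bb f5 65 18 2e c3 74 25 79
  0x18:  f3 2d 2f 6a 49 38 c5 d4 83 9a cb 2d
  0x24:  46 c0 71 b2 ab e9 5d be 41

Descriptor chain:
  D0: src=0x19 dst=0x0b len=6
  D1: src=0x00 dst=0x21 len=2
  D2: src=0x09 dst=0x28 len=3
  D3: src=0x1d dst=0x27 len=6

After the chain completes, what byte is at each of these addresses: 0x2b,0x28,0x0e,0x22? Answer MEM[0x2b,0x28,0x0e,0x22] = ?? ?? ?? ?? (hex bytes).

MEM[0x2b,0x28,0x0e,0x22] = 52 c5 49 77

#0 dst[0x0b+6] := {0x2d,0x2f,0x6a,0x49,0x38,0xc5}
#1 dst[0x21+2] := {0x52,0x77}
#2 dst[0x28+3] := {0x3c,0x22,0x2d}
#3 dst[0x27+6] := {0x38,0xc5,0xd4,0x83,0x52,0x77}
query mem[0x2b]=0x52, mem[0x28]=0xc5, mem[0x0e]=0x49, mem[0x22]=0x77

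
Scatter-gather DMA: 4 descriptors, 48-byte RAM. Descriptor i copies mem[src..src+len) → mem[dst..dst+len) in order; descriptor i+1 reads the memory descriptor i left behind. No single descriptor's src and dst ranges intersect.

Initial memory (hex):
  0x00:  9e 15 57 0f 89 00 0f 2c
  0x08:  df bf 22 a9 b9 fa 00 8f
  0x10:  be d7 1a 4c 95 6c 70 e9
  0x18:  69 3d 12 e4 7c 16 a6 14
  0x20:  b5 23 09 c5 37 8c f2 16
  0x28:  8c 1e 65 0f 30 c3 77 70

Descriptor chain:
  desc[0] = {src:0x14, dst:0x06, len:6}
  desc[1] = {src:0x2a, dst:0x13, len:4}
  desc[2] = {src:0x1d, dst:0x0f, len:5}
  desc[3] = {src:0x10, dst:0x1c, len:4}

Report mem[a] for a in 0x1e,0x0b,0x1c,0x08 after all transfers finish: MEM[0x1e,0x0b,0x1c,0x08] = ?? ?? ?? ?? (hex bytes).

MEM[0x1e,0x0b,0x1c,0x08] = b5 3d a6 70

  after D0: wrote 6B at 0x06 = 956c70e9693d
  after D1: wrote 4B at 0x13 = 650f30c3
  after D2: wrote 5B at 0x0f = 16a614b523
  after D3: wrote 4B at 0x1c = a614b523
query mem[0x1e]=0xb5, mem[0x0b]=0x3d, mem[0x1c]=0xa6, mem[0x08]=0x70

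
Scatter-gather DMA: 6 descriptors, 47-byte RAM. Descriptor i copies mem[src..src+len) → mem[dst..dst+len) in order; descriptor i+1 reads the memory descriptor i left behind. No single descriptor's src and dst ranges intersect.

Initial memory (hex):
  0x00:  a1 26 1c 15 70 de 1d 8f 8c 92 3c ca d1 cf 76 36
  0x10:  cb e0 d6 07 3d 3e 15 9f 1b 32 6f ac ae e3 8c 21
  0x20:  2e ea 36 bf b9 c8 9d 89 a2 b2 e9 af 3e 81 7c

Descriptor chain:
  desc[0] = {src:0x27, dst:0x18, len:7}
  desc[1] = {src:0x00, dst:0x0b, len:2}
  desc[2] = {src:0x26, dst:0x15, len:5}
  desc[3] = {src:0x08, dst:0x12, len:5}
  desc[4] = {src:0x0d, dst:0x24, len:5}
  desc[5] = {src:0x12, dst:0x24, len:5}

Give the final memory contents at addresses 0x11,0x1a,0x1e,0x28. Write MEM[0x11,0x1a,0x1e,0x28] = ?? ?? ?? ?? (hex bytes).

D0: mem[0x18..0x1e] <- [89 a2 b2 e9 af 3e 81]
D1: mem[0x0b..0x0c] <- [a1 26]
D2: mem[0x15..0x19] <- [9d 89 a2 b2 e9]
D3: mem[0x12..0x16] <- [8c 92 3c a1 26]
D4: mem[0x24..0x28] <- [cf 76 36 cb e0]
D5: mem[0x24..0x28] <- [8c 92 3c a1 26]
query mem[0x11]=0xe0, mem[0x1a]=0xb2, mem[0x1e]=0x81, mem[0x28]=0x26

MEM[0x11,0x1a,0x1e,0x28] = e0 b2 81 26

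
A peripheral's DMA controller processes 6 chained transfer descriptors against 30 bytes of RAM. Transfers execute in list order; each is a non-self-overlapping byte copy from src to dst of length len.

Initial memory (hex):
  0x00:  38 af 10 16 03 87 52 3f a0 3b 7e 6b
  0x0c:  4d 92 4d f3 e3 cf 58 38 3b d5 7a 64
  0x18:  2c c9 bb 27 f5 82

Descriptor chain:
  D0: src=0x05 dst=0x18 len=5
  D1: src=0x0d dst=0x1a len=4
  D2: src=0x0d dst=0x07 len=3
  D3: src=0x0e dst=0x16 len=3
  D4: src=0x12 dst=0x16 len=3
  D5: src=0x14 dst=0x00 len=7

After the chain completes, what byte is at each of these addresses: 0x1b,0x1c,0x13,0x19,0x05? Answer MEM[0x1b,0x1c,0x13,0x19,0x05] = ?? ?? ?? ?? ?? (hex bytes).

MEM[0x1b,0x1c,0x13,0x19,0x05] = 4d f3 38 52 52

#0 dst[0x18+5] := {0x87,0x52,0x3f,0xa0,0x3b}
#1 dst[0x1a+4] := {0x92,0x4d,0xf3,0xe3}
#2 dst[0x07+3] := {0x92,0x4d,0xf3}
#3 dst[0x16+3] := {0x4d,0xf3,0xe3}
#4 dst[0x16+3] := {0x58,0x38,0x3b}
#5 dst[0x00+7] := {0x3b,0xd5,0x58,0x38,0x3b,0x52,0x92}
query mem[0x1b]=0x4d, mem[0x1c]=0xf3, mem[0x13]=0x38, mem[0x19]=0x52, mem[0x05]=0x52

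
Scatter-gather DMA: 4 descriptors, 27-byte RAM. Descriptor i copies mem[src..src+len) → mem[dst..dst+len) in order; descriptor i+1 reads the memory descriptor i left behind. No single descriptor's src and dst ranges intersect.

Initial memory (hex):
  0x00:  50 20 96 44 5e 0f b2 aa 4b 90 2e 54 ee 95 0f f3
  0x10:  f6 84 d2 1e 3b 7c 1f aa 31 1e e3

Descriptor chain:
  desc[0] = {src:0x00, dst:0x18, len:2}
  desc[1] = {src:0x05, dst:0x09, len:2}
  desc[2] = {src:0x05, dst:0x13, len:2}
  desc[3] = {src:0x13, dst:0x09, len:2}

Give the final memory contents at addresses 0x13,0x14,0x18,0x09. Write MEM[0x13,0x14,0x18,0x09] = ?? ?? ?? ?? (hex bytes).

[0] 0x00->0x18 len=2 : 50 20
[1] 0x05->0x09 len=2 : 0f b2
[2] 0x05->0x13 len=2 : 0f b2
[3] 0x13->0x09 len=2 : 0f b2
query mem[0x13]=0x0f, mem[0x14]=0xb2, mem[0x18]=0x50, mem[0x09]=0x0f

MEM[0x13,0x14,0x18,0x09] = 0f b2 50 0f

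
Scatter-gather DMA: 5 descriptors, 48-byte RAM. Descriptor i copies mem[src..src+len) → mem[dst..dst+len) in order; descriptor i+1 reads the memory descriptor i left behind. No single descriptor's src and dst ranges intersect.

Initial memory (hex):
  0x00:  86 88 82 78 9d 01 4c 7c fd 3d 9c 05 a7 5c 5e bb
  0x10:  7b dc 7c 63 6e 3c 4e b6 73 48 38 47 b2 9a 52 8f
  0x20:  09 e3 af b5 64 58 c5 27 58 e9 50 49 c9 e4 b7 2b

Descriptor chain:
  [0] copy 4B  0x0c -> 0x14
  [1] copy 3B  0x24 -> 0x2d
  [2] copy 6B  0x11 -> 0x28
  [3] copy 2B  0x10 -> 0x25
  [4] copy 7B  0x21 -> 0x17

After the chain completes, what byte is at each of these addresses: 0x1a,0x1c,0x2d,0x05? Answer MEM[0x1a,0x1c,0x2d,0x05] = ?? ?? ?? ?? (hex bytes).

MEM[0x1a,0x1c,0x2d,0x05] = 64 dc 5e 01

  after D0: wrote 4B at 0x14 = a75c5ebb
  after D1: wrote 3B at 0x2d = 6458c5
  after D2: wrote 6B at 0x28 = dc7c63a75c5e
  after D3: wrote 2B at 0x25 = 7bdc
  after D4: wrote 7B at 0x17 = e3afb5647bdc27
query mem[0x1a]=0x64, mem[0x1c]=0xdc, mem[0x2d]=0x5e, mem[0x05]=0x01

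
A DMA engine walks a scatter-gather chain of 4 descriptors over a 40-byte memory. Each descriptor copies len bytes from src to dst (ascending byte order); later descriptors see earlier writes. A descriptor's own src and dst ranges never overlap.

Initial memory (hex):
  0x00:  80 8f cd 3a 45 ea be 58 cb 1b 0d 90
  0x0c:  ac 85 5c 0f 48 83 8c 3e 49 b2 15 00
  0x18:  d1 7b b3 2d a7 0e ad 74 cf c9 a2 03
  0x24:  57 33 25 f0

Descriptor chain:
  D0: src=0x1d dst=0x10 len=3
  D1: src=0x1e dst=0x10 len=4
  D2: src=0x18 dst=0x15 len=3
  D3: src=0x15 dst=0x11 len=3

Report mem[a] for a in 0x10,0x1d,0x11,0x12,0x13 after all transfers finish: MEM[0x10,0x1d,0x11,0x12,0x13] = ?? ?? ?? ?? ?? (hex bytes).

MEM[0x10,0x1d,0x11,0x12,0x13] = ad 0e d1 7b b3

[0] 0x1d->0x10 len=3 : 0e ad 74
[1] 0x1e->0x10 len=4 : ad 74 cf c9
[2] 0x18->0x15 len=3 : d1 7b b3
[3] 0x15->0x11 len=3 : d1 7b b3
query mem[0x10]=0xad, mem[0x1d]=0x0e, mem[0x11]=0xd1, mem[0x12]=0x7b, mem[0x13]=0xb3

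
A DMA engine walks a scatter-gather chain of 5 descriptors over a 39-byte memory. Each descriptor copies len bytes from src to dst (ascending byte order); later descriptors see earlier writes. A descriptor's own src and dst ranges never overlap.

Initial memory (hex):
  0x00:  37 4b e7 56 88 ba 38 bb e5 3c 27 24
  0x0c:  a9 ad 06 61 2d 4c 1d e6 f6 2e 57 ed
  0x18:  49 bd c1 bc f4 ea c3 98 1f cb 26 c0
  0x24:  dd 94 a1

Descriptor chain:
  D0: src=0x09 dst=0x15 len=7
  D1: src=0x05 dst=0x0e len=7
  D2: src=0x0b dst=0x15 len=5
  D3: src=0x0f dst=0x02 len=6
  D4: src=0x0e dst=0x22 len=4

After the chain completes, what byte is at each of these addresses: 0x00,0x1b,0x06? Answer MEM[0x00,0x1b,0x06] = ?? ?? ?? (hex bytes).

MEM[0x00,0x1b,0x06] = 37 61 27

[0] 0x09->0x15 len=7 : 3c 27 24 a9 ad 06 61
[1] 0x05->0x0e len=7 : ba 38 bb e5 3c 27 24
[2] 0x0b->0x15 len=5 : 24 a9 ad ba 38
[3] 0x0f->0x02 len=6 : 38 bb e5 3c 27 24
[4] 0x0e->0x22 len=4 : ba 38 bb e5
query mem[0x00]=0x37, mem[0x1b]=0x61, mem[0x06]=0x27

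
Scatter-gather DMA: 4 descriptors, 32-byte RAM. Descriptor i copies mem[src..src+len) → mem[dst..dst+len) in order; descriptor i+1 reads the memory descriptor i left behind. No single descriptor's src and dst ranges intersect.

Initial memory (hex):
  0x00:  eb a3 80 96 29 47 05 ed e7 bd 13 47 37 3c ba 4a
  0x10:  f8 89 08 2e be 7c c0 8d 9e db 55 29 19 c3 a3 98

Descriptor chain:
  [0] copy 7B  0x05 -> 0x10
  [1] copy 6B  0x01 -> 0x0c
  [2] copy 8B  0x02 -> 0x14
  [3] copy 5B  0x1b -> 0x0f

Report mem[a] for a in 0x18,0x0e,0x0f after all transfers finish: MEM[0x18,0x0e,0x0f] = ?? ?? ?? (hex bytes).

D0: mem[0x10..0x16] <- [47 05 ed e7 bd 13 47]
D1: mem[0x0c..0x11] <- [a3 80 96 29 47 05]
D2: mem[0x14..0x1b] <- [80 96 29 47 05 ed e7 bd]
D3: mem[0x0f..0x13] <- [bd 19 c3 a3 98]
query mem[0x18]=0x05, mem[0x0e]=0x96, mem[0x0f]=0xbd

MEM[0x18,0x0e,0x0f] = 05 96 bd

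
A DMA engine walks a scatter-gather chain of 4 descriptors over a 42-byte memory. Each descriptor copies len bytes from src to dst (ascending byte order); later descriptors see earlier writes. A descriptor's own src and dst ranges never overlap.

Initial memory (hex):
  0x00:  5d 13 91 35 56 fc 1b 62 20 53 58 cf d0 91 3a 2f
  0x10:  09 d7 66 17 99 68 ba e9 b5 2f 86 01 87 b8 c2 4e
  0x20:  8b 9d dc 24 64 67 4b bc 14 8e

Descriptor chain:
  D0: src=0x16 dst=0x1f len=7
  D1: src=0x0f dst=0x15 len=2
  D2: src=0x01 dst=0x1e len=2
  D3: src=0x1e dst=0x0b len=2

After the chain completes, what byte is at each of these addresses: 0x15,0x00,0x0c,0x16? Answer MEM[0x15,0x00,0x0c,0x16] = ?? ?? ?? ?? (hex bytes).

MEM[0x15,0x00,0x0c,0x16] = 2f 5d 91 09

D0: mem[0x1f..0x25] <- [ba e9 b5 2f 86 01 87]
D1: mem[0x15..0x16] <- [2f 09]
D2: mem[0x1e..0x1f] <- [13 91]
D3: mem[0x0b..0x0c] <- [13 91]
query mem[0x15]=0x2f, mem[0x00]=0x5d, mem[0x0c]=0x91, mem[0x16]=0x09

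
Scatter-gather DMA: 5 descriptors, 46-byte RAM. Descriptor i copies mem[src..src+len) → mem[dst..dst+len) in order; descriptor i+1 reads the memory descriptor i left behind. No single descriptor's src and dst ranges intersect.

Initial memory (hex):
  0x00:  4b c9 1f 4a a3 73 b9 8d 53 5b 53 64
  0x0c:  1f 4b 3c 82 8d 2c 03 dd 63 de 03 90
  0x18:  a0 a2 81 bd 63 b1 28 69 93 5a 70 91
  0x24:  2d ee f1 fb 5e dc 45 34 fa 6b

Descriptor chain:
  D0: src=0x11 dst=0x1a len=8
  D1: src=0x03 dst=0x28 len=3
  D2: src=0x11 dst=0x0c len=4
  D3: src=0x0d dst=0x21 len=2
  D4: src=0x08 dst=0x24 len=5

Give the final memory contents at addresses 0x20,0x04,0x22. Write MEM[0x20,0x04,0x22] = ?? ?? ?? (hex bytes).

  after D0: wrote 8B at 0x1a = 2c03dd63de0390a0
  after D1: wrote 3B at 0x28 = 4aa373
  after D2: wrote 4B at 0x0c = 2c03dd63
  after D3: wrote 2B at 0x21 = 03dd
  after D4: wrote 5B at 0x24 = 535b53642c
query mem[0x20]=0x90, mem[0x04]=0xa3, mem[0x22]=0xdd

MEM[0x20,0x04,0x22] = 90 a3 dd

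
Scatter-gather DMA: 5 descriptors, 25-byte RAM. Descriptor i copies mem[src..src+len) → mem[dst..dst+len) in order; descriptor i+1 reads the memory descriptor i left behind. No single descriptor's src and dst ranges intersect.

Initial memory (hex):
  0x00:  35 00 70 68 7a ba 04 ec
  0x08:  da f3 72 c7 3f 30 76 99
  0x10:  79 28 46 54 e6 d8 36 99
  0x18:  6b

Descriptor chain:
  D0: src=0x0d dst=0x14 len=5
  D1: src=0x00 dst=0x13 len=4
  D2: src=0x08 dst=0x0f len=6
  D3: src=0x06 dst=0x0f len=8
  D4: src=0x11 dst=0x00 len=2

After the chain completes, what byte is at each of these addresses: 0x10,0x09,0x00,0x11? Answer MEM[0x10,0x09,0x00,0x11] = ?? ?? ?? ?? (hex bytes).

#0 dst[0x14+5] := {0x30,0x76,0x99,0x79,0x28}
#1 dst[0x13+4] := {0x35,0x00,0x70,0x68}
#2 dst[0x0f+6] := {0xda,0xf3,0x72,0xc7,0x3f,0x30}
#3 dst[0x0f+8] := {0x04,0xec,0xda,0xf3,0x72,0xc7,0x3f,0x30}
#4 dst[0x00+2] := {0xda,0xf3}
query mem[0x10]=0xec, mem[0x09]=0xf3, mem[0x00]=0xda, mem[0x11]=0xda

MEM[0x10,0x09,0x00,0x11] = ec f3 da da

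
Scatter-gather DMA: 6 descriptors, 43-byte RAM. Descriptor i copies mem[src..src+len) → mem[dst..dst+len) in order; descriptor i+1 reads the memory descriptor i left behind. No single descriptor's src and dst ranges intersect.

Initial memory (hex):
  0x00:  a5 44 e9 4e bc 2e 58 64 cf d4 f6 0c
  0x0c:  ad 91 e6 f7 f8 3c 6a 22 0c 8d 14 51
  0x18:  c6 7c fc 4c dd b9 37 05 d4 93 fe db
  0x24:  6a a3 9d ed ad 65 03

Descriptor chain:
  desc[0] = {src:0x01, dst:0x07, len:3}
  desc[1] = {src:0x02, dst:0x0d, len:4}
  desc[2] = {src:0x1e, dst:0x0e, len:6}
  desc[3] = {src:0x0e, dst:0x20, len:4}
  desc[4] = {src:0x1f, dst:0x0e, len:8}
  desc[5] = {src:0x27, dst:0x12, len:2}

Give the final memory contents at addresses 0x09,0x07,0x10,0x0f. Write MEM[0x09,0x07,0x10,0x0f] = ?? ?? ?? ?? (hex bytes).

#0 dst[0x07+3] := {0x44,0xe9,0x4e}
#1 dst[0x0d+4] := {0xe9,0x4e,0xbc,0x2e}
#2 dst[0x0e+6] := {0x37,0x05,0xd4,0x93,0xfe,0xdb}
#3 dst[0x20+4] := {0x37,0x05,0xd4,0x93}
#4 dst[0x0e+8] := {0x05,0x37,0x05,0xd4,0x93,0x6a,0xa3,0x9d}
#5 dst[0x12+2] := {0xed,0xad}
query mem[0x09]=0x4e, mem[0x07]=0x44, mem[0x10]=0x05, mem[0x0f]=0x37

MEM[0x09,0x07,0x10,0x0f] = 4e 44 05 37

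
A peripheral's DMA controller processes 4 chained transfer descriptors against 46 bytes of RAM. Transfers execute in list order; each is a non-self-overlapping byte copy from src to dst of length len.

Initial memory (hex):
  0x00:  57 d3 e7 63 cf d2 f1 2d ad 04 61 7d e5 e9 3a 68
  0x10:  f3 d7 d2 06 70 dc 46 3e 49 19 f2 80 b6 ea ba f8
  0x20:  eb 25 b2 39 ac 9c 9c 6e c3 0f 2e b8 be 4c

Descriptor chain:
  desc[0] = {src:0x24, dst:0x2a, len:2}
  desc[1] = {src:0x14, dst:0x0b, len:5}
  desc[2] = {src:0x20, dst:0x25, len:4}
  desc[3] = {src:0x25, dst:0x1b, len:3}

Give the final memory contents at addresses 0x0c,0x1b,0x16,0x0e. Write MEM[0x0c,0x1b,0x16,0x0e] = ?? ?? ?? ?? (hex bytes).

#0 dst[0x2a+2] := {0xac,0x9c}
#1 dst[0x0b+5] := {0x70,0xdc,0x46,0x3e,0x49}
#2 dst[0x25+4] := {0xeb,0x25,0xb2,0x39}
#3 dst[0x1b+3] := {0xeb,0x25,0xb2}
query mem[0x0c]=0xdc, mem[0x1b]=0xeb, mem[0x16]=0x46, mem[0x0e]=0x3e

MEM[0x0c,0x1b,0x16,0x0e] = dc eb 46 3e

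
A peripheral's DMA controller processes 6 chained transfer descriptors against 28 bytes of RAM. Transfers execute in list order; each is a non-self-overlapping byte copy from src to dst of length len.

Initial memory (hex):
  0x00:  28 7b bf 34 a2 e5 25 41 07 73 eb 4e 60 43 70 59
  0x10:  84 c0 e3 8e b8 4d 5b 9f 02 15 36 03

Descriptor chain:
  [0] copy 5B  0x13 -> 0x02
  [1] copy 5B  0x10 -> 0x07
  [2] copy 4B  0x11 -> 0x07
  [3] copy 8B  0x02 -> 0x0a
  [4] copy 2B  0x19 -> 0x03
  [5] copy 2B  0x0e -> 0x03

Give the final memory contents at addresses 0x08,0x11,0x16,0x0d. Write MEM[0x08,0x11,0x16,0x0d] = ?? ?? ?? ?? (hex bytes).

MEM[0x08,0x11,0x16,0x0d] = e3 8e 5b 5b

[0] 0x13->0x02 len=5 : 8e b8 4d 5b 9f
[1] 0x10->0x07 len=5 : 84 c0 e3 8e b8
[2] 0x11->0x07 len=4 : c0 e3 8e b8
[3] 0x02->0x0a len=8 : 8e b8 4d 5b 9f c0 e3 8e
[4] 0x19->0x03 len=2 : 15 36
[5] 0x0e->0x03 len=2 : 9f c0
query mem[0x08]=0xe3, mem[0x11]=0x8e, mem[0x16]=0x5b, mem[0x0d]=0x5b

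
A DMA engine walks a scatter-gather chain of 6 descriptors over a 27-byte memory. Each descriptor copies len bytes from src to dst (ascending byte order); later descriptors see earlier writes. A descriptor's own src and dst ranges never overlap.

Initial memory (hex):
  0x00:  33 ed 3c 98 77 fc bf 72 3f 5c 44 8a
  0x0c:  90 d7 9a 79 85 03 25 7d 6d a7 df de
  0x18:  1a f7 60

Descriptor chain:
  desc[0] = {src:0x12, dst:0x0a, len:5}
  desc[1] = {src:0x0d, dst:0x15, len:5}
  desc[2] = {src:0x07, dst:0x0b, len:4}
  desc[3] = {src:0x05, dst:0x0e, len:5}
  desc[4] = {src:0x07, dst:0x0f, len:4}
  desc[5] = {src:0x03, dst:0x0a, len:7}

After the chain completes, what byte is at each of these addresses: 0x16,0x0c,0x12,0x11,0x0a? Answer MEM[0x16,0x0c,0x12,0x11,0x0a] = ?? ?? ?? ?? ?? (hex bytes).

  after D0: wrote 5B at 0x0a = 257d6da7df
  after D1: wrote 5B at 0x15 = a7df798503
  after D2: wrote 4B at 0x0b = 723f5c25
  after D3: wrote 5B at 0x0e = fcbf723f5c
  after D4: wrote 4B at 0x0f = 723f5c25
  after D5: wrote 7B at 0x0a = 9877fcbf723f5c
query mem[0x16]=0xdf, mem[0x0c]=0xfc, mem[0x12]=0x25, mem[0x11]=0x5c, mem[0x0a]=0x98

MEM[0x16,0x0c,0x12,0x11,0x0a] = df fc 25 5c 98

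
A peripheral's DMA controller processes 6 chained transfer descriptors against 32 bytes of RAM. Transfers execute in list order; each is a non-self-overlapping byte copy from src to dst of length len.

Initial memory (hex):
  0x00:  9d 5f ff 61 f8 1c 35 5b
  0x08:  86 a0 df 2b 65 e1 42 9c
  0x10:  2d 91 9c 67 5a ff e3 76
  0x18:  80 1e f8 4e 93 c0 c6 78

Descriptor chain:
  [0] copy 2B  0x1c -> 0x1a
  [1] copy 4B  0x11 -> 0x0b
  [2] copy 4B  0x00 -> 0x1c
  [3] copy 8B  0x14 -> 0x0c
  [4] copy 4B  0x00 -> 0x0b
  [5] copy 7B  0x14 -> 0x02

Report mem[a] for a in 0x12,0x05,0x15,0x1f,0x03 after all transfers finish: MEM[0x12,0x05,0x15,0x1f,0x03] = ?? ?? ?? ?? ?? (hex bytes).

MEM[0x12,0x05,0x15,0x1f,0x03] = 93 76 ff 61 ff

[0] 0x1c->0x1a len=2 : 93 c0
[1] 0x11->0x0b len=4 : 91 9c 67 5a
[2] 0x00->0x1c len=4 : 9d 5f ff 61
[3] 0x14->0x0c len=8 : 5a ff e3 76 80 1e 93 c0
[4] 0x00->0x0b len=4 : 9d 5f ff 61
[5] 0x14->0x02 len=7 : 5a ff e3 76 80 1e 93
query mem[0x12]=0x93, mem[0x05]=0x76, mem[0x15]=0xff, mem[0x1f]=0x61, mem[0x03]=0xff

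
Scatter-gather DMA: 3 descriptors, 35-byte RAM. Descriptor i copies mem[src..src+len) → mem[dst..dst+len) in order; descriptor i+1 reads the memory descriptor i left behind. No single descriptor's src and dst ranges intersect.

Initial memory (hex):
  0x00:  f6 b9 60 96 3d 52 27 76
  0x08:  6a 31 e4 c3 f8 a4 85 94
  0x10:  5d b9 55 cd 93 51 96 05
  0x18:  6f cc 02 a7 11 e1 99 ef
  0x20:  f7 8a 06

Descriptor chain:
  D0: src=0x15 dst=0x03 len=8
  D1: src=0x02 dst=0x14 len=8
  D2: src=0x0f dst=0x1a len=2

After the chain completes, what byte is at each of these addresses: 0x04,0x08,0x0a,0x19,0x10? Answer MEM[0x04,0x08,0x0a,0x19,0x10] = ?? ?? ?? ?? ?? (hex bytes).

[0] 0x15->0x03 len=8 : 51 96 05 6f cc 02 a7 11
[1] 0x02->0x14 len=8 : 60 51 96 05 6f cc 02 a7
[2] 0x0f->0x1a len=2 : 94 5d
query mem[0x04]=0x96, mem[0x08]=0x02, mem[0x0a]=0x11, mem[0x19]=0xcc, mem[0x10]=0x5d

MEM[0x04,0x08,0x0a,0x19,0x10] = 96 02 11 cc 5d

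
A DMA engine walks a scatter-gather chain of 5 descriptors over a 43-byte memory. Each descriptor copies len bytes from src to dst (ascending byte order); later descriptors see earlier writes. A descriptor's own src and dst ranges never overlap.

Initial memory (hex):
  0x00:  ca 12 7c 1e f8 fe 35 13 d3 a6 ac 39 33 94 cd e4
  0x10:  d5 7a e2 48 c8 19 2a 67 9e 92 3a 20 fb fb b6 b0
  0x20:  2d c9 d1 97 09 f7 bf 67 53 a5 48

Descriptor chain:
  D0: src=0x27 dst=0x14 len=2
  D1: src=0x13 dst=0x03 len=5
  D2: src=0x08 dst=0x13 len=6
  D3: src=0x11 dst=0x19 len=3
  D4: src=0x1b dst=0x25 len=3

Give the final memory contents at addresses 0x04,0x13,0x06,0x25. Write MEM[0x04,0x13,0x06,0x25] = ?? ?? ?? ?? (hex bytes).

MEM[0x04,0x13,0x06,0x25] = 67 d3 2a d3

D0: mem[0x14..0x15] <- [67 53]
D1: mem[0x03..0x07] <- [48 67 53 2a 67]
D2: mem[0x13..0x18] <- [d3 a6 ac 39 33 94]
D3: mem[0x19..0x1b] <- [7a e2 d3]
D4: mem[0x25..0x27] <- [d3 fb fb]
query mem[0x04]=0x67, mem[0x13]=0xd3, mem[0x06]=0x2a, mem[0x25]=0xd3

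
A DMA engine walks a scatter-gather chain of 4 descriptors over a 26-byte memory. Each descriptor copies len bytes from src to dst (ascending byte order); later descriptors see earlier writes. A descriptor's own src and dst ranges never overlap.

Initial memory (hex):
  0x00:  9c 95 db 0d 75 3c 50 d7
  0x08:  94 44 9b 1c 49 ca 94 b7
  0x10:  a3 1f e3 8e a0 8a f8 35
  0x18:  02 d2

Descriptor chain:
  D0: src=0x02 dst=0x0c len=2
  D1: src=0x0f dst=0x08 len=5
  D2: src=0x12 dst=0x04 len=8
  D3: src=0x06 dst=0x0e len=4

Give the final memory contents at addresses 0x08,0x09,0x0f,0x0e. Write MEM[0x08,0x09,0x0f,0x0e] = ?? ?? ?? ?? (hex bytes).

MEM[0x08,0x09,0x0f,0x0e] = f8 35 8a a0

#0 dst[0x0c+2] := {0xdb,0x0d}
#1 dst[0x08+5] := {0xb7,0xa3,0x1f,0xe3,0x8e}
#2 dst[0x04+8] := {0xe3,0x8e,0xa0,0x8a,0xf8,0x35,0x02,0xd2}
#3 dst[0x0e+4] := {0xa0,0x8a,0xf8,0x35}
query mem[0x08]=0xf8, mem[0x09]=0x35, mem[0x0f]=0x8a, mem[0x0e]=0xa0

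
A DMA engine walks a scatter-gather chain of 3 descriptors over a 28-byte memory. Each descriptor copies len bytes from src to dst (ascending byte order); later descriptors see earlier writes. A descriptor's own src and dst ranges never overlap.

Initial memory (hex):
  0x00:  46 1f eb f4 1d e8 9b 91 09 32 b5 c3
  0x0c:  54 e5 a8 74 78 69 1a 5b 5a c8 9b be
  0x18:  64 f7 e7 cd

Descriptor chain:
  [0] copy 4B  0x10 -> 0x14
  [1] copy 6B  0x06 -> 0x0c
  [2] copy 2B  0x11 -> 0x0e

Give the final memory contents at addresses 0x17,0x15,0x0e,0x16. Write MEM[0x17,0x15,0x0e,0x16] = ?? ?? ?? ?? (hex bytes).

  after D0: wrote 4B at 0x14 = 78691a5b
  after D1: wrote 6B at 0x0c = 9b910932b5c3
  after D2: wrote 2B at 0x0e = c31a
query mem[0x17]=0x5b, mem[0x15]=0x69, mem[0x0e]=0xc3, mem[0x16]=0x1a

MEM[0x17,0x15,0x0e,0x16] = 5b 69 c3 1a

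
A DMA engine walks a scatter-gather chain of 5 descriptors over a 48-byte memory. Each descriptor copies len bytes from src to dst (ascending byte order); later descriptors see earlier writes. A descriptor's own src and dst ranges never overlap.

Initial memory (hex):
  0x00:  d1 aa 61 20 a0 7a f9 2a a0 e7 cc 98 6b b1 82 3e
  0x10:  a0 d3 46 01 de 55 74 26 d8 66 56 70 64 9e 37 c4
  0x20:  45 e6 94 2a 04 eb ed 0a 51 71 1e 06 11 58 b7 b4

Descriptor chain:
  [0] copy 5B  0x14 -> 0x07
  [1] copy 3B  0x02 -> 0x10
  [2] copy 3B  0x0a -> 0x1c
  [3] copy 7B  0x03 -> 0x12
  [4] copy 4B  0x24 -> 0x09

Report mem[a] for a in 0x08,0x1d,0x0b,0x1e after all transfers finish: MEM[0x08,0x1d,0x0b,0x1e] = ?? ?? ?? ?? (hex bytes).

MEM[0x08,0x1d,0x0b,0x1e] = 55 d8 ed 6b

D0: mem[0x07..0x0b] <- [de 55 74 26 d8]
D1: mem[0x10..0x12] <- [61 20 a0]
D2: mem[0x1c..0x1e] <- [26 d8 6b]
D3: mem[0x12..0x18] <- [20 a0 7a f9 de 55 74]
D4: mem[0x09..0x0c] <- [04 eb ed 0a]
query mem[0x08]=0x55, mem[0x1d]=0xd8, mem[0x0b]=0xed, mem[0x1e]=0x6b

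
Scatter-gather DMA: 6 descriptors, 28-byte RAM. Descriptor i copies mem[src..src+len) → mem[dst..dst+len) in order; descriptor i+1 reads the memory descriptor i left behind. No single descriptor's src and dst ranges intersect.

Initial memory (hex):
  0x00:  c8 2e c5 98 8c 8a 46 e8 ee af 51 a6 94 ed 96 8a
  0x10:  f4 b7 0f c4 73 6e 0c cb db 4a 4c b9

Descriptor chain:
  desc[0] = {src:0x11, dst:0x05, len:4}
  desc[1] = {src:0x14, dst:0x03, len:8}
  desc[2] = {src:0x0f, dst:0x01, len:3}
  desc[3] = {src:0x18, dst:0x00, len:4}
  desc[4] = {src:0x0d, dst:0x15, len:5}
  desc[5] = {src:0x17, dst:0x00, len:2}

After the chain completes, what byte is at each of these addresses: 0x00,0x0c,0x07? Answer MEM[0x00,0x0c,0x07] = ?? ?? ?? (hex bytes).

MEM[0x00,0x0c,0x07] = 8a 94 db

D0: mem[0x05..0x08] <- [b7 0f c4 73]
D1: mem[0x03..0x0a] <- [73 6e 0c cb db 4a 4c b9]
D2: mem[0x01..0x03] <- [8a f4 b7]
D3: mem[0x00..0x03] <- [db 4a 4c b9]
D4: mem[0x15..0x19] <- [ed 96 8a f4 b7]
D5: mem[0x00..0x01] <- [8a f4]
query mem[0x00]=0x8a, mem[0x0c]=0x94, mem[0x07]=0xdb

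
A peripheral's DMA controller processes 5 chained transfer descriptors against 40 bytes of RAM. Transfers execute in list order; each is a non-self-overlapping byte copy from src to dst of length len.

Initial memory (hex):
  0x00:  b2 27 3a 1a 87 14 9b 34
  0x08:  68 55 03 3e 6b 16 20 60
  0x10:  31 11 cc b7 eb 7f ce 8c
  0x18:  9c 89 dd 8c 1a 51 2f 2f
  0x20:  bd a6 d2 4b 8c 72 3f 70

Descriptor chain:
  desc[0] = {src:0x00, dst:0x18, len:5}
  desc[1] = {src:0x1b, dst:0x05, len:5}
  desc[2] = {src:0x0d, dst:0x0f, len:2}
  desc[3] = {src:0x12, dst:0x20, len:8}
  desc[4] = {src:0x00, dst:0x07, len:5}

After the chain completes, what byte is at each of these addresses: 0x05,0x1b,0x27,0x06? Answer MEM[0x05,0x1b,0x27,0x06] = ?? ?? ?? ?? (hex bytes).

MEM[0x05,0x1b,0x27,0x06] = 1a 1a 27 87

D0: mem[0x18..0x1c] <- [b2 27 3a 1a 87]
D1: mem[0x05..0x09] <- [1a 87 51 2f 2f]
D2: mem[0x0f..0x10] <- [16 20]
D3: mem[0x20..0x27] <- [cc b7 eb 7f ce 8c b2 27]
D4: mem[0x07..0x0b] <- [b2 27 3a 1a 87]
query mem[0x05]=0x1a, mem[0x1b]=0x1a, mem[0x27]=0x27, mem[0x06]=0x87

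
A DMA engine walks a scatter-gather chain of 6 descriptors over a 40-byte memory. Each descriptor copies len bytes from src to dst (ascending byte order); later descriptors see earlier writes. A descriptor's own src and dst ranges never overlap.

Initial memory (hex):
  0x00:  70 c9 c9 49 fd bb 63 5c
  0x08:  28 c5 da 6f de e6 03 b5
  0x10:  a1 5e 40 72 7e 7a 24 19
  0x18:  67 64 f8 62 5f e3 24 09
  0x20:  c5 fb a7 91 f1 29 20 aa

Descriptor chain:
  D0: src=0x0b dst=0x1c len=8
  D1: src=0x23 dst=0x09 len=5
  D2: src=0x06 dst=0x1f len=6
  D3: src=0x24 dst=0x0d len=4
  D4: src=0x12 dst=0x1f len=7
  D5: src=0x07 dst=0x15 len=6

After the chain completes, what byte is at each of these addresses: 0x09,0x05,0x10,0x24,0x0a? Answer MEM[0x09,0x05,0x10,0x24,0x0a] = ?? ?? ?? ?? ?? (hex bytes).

#0 dst[0x1c+8] := {0x6f,0xde,0xe6,0x03,0xb5,0xa1,0x5e,0x40}
#1 dst[0x09+5] := {0x40,0xf1,0x29,0x20,0xaa}
#2 dst[0x1f+6] := {0x63,0x5c,0x28,0x40,0xf1,0x29}
#3 dst[0x0d+4] := {0x29,0x29,0x20,0xaa}
#4 dst[0x1f+7] := {0x40,0x72,0x7e,0x7a,0x24,0x19,0x67}
#5 dst[0x15+6] := {0x5c,0x28,0x40,0xf1,0x29,0x20}
query mem[0x09]=0x40, mem[0x05]=0xbb, mem[0x10]=0xaa, mem[0x24]=0x19, mem[0x0a]=0xf1

MEM[0x09,0x05,0x10,0x24,0x0a] = 40 bb aa 19 f1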